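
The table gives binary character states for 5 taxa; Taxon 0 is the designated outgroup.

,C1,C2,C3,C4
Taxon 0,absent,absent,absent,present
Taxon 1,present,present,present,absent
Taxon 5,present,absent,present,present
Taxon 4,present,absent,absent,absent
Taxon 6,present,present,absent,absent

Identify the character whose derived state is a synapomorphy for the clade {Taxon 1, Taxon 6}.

Character polarity is set by the outgroup: the derived state is whichever differs from the outgroup's state, so for C4 the derived state is 'absent', and for the remaining characters it is 'present'.
All ingroup taxa share the derived state 'present' for C1; it defines the ingroup but does not resolve relationships within it.
Only Taxon 1 and Taxon 6 show the derived state 'present' for C2, supporting them as a clade.
C3 (state 'present') occurs in Taxon 1 and Taxon 5 but conflicts with the nesting implied by the other characters — most parsimoniously interpreted as homoplasy.
C4 (derived state 'absent') is shared by Taxon 1, Taxon 4, and Taxon 6 — a synapomorphy uniting that clade.
Most parsimonious ingroup topology: (((Taxon 1,Taxon 6),Taxon 4),Taxon 5).
The clade {Taxon 1, Taxon 6} is supported by C2: its derived state 'present' occurs in exactly those taxa and in no other taxon (including the outgroup).

C2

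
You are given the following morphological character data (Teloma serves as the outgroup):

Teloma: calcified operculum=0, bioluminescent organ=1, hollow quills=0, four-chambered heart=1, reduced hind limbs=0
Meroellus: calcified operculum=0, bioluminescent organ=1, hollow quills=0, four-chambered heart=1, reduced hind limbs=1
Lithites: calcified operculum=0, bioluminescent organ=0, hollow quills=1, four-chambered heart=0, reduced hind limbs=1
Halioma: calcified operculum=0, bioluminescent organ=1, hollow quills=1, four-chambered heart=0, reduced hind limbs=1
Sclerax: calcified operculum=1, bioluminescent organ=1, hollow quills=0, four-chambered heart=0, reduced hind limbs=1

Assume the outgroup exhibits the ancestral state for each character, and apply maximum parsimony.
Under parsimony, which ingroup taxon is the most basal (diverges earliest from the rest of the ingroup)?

Character polarity is set by the outgroup: the derived state is whichever differs from the outgroup's state, so for bioluminescent organ, four-chambered heart the derived state is '0', and for the remaining characters it is '1'.
calcified operculum (derived state '1') is unique to Sclerax (autapomorphy; uninformative for grouping).
bioluminescent organ (derived state '0') is unique to Lithites (autapomorphy; uninformative for grouping).
hollow quills: derived state '1' in Halioma and Lithites only — synapomorphy for {Halioma, Lithites}.
four-chambered heart (derived state '0') is shared by Halioma, Lithites, and Sclerax — a synapomorphy uniting that clade.
reduced hind limbs (derived state '1') is shared by all ingroup taxa — unites the whole ingroup.
Most parsimonious ingroup topology: (Meroellus,((Lithites,Halioma),Sclerax)).
Meroellus is sister to the clade containing all other ingroup taxa, so it is the earliest-diverging (most basal) ingroup lineage.

Meroellus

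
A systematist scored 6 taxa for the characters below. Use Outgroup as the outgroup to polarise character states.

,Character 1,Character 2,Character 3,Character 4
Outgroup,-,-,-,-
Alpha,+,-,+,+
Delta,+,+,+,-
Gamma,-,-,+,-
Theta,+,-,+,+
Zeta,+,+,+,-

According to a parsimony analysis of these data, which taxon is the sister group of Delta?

The outgroup has state '-' for every character, so '+' is the derived state throughout.
Character 1 (derived state '+') is shared by Alpha, Delta, Theta, and Zeta — a synapomorphy uniting that clade.
Only Delta and Zeta show the derived state '+' for Character 2, supporting them as a clade.
Character 3 (derived state '+') is shared by all ingroup taxa — unites the whole ingroup.
Character 4 (derived state '+') is shared by Alpha and Theta — a synapomorphy uniting that clade.
Most parsimonious ingroup topology: (((Alpha,Theta),(Delta,Zeta)),Gamma).
Delta and Zeta form a cherry on this tree, so they are sister taxa.

Zeta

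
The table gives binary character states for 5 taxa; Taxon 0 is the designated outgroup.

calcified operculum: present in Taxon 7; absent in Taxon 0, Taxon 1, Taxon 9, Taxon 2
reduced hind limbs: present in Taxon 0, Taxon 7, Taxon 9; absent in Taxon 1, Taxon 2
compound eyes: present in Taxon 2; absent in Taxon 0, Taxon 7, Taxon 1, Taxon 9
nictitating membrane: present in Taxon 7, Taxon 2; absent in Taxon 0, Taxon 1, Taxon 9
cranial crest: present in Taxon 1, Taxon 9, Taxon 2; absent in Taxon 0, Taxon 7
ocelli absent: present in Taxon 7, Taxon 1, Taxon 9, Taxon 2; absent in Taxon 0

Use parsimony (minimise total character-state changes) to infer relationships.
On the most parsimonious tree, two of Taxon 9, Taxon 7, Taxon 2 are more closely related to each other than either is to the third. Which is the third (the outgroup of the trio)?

Character polarity is set by the outgroup: the derived state is whichever differs from the outgroup's state, so for reduced hind limbs the derived state is 'absent', and for the remaining characters it is 'present'.
calcified operculum: derived state 'present' in Taxon 7 only — an autapomorphy, so it tells us nothing about relationships among taxa.
reduced hind limbs (derived state 'absent') is shared by Taxon 1 and Taxon 2 — a synapomorphy uniting that clade.
compound eyes: derived state 'present' in Taxon 2 only — an autapomorphy, so it tells us nothing about relationships among taxa.
nictitating membrane groups Taxon 2 and Taxon 7, which is incompatible with the clades supported by the remaining characters; treating it as convergent (homoplasy) costs fewer steps than any alternative tree.
Only Taxon 1, Taxon 2, and Taxon 9 show the derived state 'present' for cranial crest, supporting them as a clade.
All ingroup taxa share the derived state 'present' for ocelli absent; it defines the ingroup but does not resolve relationships within it.
Most parsimonious ingroup topology: (Taxon 7,((Taxon 1,Taxon 2),Taxon 9)).
Taxon 9 and Taxon 2 share a more recent common ancestor with each other than either does with Taxon 7, so Taxon 7 is the least closely related of the three.

Taxon 7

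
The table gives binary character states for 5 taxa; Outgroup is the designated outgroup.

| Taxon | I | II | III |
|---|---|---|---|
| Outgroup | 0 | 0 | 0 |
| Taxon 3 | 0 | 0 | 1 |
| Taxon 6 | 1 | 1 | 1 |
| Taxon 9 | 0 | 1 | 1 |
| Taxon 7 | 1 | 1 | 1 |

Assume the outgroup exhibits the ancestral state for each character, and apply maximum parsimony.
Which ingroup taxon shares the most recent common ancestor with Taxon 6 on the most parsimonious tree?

Taxon 7

The outgroup has state '0' for every character, so '1' is the derived state throughout.
I (derived state '1') is shared by Taxon 6 and Taxon 7 — a synapomorphy uniting that clade.
II: derived state '1' in Taxon 6, Taxon 7, and Taxon 9 only — synapomorphy for {Taxon 6, Taxon 7, Taxon 9}.
All ingroup taxa share the derived state '1' for III; it defines the ingroup but does not resolve relationships within it.
Most parsimonious ingroup topology: (Taxon 3,((Taxon 6,Taxon 7),Taxon 9)).
Taxon 6 and Taxon 7 form a cherry on this tree, so they are sister taxa.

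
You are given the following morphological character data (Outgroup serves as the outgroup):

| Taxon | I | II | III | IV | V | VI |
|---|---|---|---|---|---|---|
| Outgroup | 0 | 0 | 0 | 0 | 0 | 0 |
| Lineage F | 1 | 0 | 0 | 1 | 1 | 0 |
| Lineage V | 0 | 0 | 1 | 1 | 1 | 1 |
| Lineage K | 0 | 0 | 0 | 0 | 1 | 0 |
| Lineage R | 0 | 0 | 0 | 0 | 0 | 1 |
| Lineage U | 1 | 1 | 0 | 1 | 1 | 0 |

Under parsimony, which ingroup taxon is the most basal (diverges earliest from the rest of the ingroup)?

Lineage R

The outgroup has state '0' for every character, so '1' is the derived state throughout.
Only Lineage F and Lineage U show the derived state '1' for I, supporting them as a clade.
II (derived state '1') is unique to Lineage U (autapomorphy; uninformative for grouping).
III (derived state '1') is unique to Lineage V (autapomorphy; uninformative for grouping).
IV (derived state '1') is shared by Lineage F, Lineage U, and Lineage V — a synapomorphy uniting that clade.
Only Lineage F, Lineage K, Lineage U, and Lineage V show the derived state '1' for V, supporting them as a clade.
VI (state '1') occurs in Lineage R and Lineage V but conflicts with the nesting implied by the other characters — most parsimoniously interpreted as homoplasy.
Most parsimonious ingroup topology: (Lineage R,(((Lineage F,Lineage U),Lineage V),Lineage K)).
Lineage R is sister to the clade containing all other ingroup taxa, so it is the earliest-diverging (most basal) ingroup lineage.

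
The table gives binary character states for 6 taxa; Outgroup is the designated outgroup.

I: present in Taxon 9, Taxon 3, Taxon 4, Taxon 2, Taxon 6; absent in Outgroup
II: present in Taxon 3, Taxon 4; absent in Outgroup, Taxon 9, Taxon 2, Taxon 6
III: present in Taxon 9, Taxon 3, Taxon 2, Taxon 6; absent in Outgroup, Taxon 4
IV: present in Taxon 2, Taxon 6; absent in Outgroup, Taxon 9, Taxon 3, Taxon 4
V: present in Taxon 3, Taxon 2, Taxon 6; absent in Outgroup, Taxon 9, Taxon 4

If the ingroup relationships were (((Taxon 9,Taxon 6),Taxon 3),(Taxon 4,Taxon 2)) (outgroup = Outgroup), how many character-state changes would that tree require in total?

10

Map each character onto (((Taxon 9,Taxon 6),Taxon 3),(Taxon 4,Taxon 2)) (rooted by Outgroup) and count the minimum state changes it requires (Fitch parsimony):
I: 1; II: 2; III: 2; IV: 2; V: 3.
Total tree length = 10.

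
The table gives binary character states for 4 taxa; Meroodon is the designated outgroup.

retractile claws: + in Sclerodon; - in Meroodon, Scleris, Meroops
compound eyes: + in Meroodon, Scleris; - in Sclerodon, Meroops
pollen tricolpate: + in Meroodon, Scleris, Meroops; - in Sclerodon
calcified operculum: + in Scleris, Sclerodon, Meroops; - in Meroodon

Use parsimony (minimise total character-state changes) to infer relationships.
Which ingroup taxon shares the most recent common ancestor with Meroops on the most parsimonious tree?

Character polarity is set by the outgroup: the derived state is whichever differs from the outgroup's state, so for compound eyes, pollen tricolpate the derived state is '-', and for the remaining characters it is '+'.
retractile claws: derived state '+' in Sclerodon only — an autapomorphy, so it tells us nothing about relationships among taxa.
compound eyes: derived state '-' in Meroops and Sclerodon only — synapomorphy for {Meroops, Sclerodon}.
pollen tricolpate (derived state '-') is unique to Sclerodon (autapomorphy; uninformative for grouping).
All ingroup taxa share the derived state '+' for calcified operculum; it defines the ingroup but does not resolve relationships within it.
Most parsimonious ingroup topology: (Scleris,(Sclerodon,Meroops)).
Meroops and Sclerodon form a cherry on this tree, so they are sister taxa.

Sclerodon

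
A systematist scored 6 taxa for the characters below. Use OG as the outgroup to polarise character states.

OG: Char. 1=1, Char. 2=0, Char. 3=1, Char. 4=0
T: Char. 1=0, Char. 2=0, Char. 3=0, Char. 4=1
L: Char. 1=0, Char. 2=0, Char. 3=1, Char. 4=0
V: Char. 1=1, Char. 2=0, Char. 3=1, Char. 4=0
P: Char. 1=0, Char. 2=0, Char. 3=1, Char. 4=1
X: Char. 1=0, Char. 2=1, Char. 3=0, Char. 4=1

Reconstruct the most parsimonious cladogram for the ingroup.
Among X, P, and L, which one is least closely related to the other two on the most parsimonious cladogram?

L

Character polarity is set by the outgroup: the derived state is whichever differs from the outgroup's state, so for Char. 1, Char. 3 the derived state is '0', and for the remaining characters it is '1'.
Char. 1 (derived state '0') is shared by L, P, T, and X — a synapomorphy uniting that clade.
Char. 2: derived state '1' in X only — an autapomorphy, so it tells us nothing about relationships among taxa.
Char. 3: derived state '0' in T and X only — synapomorphy for {T, X}.
Only P, T, and X show the derived state '1' for Char. 4, supporting them as a clade.
Most parsimonious ingroup topology: ((((T,X),P),L),V).
P and X share a more recent common ancestor with each other than either does with L, so L is the least closely related of the three.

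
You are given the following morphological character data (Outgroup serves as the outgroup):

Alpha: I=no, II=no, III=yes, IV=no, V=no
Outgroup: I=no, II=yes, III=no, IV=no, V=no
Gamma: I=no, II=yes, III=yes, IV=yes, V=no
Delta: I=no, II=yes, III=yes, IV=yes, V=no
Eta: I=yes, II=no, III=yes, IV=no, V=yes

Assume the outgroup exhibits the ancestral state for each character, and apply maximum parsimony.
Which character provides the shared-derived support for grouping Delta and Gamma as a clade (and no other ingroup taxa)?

IV

Character polarity is set by the outgroup: the derived state is whichever differs from the outgroup's state, so for II the derived state is 'no', and for the remaining characters it is 'yes'.
I: derived state 'yes' in Eta only — an autapomorphy, so it tells us nothing about relationships among taxa.
II (derived state 'no') is shared by Alpha and Eta — a synapomorphy uniting that clade.
All ingroup taxa share the derived state 'yes' for III; it defines the ingroup but does not resolve relationships within it.
IV: derived state 'yes' in Delta and Gamma only — synapomorphy for {Delta, Gamma}.
V: derived state 'yes' in Eta only — an autapomorphy, so it tells us nothing about relationships among taxa.
Most parsimonious ingroup topology: ((Delta,Gamma),(Alpha,Eta)).
The clade {Delta, Gamma} is supported by IV: its derived state 'yes' occurs in exactly those taxa and in no other taxon (including the outgroup).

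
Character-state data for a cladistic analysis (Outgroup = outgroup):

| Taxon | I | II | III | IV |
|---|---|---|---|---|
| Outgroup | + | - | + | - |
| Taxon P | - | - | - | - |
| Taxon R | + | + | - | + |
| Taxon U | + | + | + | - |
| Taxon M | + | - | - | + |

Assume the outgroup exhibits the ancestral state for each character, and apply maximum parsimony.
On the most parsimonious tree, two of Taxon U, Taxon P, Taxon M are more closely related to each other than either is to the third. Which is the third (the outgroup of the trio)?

Taxon U

Character polarity is set by the outgroup: the derived state is whichever differs from the outgroup's state, so for I, III the derived state is '-', and for the remaining characters it is '+'.
I: derived state '-' in Taxon P only — an autapomorphy, so it tells us nothing about relationships among taxa.
II groups Taxon R and Taxon U, which is incompatible with the clades supported by the remaining characters; treating it as convergent (homoplasy) costs fewer steps than any alternative tree.
Only Taxon M, Taxon P, and Taxon R show the derived state '-' for III, supporting them as a clade.
IV: derived state '+' in Taxon M and Taxon R only — synapomorphy for {Taxon M, Taxon R}.
Most parsimonious ingroup topology: ((Taxon P,(Taxon R,Taxon M)),Taxon U).
Taxon P and Taxon M share a more recent common ancestor with each other than either does with Taxon U, so Taxon U is the least closely related of the three.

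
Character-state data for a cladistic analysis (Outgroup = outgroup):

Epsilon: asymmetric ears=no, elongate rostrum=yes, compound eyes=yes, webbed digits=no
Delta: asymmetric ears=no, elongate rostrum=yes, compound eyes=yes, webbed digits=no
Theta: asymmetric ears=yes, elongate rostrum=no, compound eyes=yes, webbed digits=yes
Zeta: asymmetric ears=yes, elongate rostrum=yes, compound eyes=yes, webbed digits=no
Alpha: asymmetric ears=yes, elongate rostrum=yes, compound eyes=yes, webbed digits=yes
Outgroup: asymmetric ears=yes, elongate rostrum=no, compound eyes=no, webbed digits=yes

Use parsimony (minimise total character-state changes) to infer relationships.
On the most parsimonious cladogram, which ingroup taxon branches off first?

Character polarity is set by the outgroup: the derived state is whichever differs from the outgroup's state, so for asymmetric ears, webbed digits the derived state is 'no', and for the remaining characters it is 'yes'.
Only Delta and Epsilon show the derived state 'no' for asymmetric ears, supporting them as a clade.
elongate rostrum (derived state 'yes') is shared by Alpha, Delta, Epsilon, and Zeta — a synapomorphy uniting that clade.
compound eyes (derived state 'yes') is shared by all ingroup taxa — unites the whole ingroup.
webbed digits: derived state 'no' in Delta, Epsilon, and Zeta only — synapomorphy for {Delta, Epsilon, Zeta}.
Most parsimonious ingroup topology: (((Zeta,(Epsilon,Delta)),Alpha),Theta).
Theta is sister to the clade containing all other ingroup taxa, so it is the earliest-diverging (most basal) ingroup lineage.

Theta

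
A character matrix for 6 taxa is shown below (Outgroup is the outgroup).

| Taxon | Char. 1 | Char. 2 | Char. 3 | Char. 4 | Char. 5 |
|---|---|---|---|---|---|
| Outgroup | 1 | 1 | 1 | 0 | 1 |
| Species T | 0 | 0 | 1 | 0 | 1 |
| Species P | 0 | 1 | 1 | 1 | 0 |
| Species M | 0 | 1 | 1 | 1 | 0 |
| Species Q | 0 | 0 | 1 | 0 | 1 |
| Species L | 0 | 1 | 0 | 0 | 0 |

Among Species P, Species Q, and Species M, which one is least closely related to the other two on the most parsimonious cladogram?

Species Q

Character polarity is set by the outgroup: the derived state is whichever differs from the outgroup's state, so for Char. 1, Char. 2, Char. 3, Char. 5 the derived state is '0', and for the remaining characters it is '1'.
All ingroup taxa share the derived state '0' for Char. 1; it defines the ingroup but does not resolve relationships within it.
Char. 2 (derived state '0') is shared by Species Q and Species T — a synapomorphy uniting that clade.
Char. 3 (derived state '0') is unique to Species L (autapomorphy; uninformative for grouping).
Char. 4 (derived state '1') is shared by Species M and Species P — a synapomorphy uniting that clade.
Only Species L, Species M, and Species P show the derived state '0' for Char. 5, supporting them as a clade.
Most parsimonious ingroup topology: ((Species T,Species Q),((Species P,Species M),Species L)).
Species M and Species P share a more recent common ancestor with each other than either does with Species Q, so Species Q is the least closely related of the three.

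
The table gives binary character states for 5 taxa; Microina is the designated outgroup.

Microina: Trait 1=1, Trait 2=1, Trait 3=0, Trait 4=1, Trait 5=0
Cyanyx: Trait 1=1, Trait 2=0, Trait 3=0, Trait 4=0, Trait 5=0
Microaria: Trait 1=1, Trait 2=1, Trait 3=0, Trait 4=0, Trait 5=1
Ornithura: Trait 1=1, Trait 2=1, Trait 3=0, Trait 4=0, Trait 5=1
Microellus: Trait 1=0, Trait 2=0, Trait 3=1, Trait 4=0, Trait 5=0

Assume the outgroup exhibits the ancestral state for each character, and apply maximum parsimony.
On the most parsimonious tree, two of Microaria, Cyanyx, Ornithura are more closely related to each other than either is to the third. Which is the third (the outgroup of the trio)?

Character polarity is set by the outgroup: the derived state is whichever differs from the outgroup's state, so for Trait 1, Trait 2, Trait 4 the derived state is '0', and for the remaining characters it is '1'.
Trait 1 (derived state '0') is unique to Microellus (autapomorphy; uninformative for grouping).
Trait 2: derived state '0' in Cyanyx and Microellus only — synapomorphy for {Cyanyx, Microellus}.
Trait 3: derived state '1' in Microellus only — an autapomorphy, so it tells us nothing about relationships among taxa.
All ingroup taxa share the derived state '0' for Trait 4; it defines the ingroup but does not resolve relationships within it.
Trait 5: derived state '1' in Microaria and Ornithura only — synapomorphy for {Microaria, Ornithura}.
Most parsimonious ingroup topology: ((Cyanyx,Microellus),(Microaria,Ornithura)).
Microaria and Ornithura share a more recent common ancestor with each other than either does with Cyanyx, so Cyanyx is the least closely related of the three.

Cyanyx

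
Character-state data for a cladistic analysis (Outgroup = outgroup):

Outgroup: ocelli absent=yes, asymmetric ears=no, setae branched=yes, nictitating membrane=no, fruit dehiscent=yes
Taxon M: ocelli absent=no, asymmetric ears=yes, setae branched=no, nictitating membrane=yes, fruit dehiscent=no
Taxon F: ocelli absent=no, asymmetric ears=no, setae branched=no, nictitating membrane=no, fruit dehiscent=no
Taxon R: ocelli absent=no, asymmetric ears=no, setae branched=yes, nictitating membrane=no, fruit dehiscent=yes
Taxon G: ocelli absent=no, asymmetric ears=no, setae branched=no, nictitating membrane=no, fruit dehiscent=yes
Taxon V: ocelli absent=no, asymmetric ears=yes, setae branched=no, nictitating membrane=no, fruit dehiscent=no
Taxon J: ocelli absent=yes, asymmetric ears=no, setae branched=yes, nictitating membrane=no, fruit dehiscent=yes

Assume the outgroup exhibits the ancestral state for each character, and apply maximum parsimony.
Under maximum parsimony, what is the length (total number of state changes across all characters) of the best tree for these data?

5

Character polarity is set by the outgroup: the derived state is whichever differs from the outgroup's state, so for ocelli absent, setae branched, fruit dehiscent the derived state is 'no', and for the remaining characters it is 'yes'.
Only Taxon F, Taxon G, Taxon M, Taxon R, and Taxon V show the derived state 'no' for ocelli absent, supporting them as a clade.
asymmetric ears: derived state 'yes' in Taxon M and Taxon V only — synapomorphy for {Taxon M, Taxon V}.
Only Taxon F, Taxon G, Taxon M, and Taxon V show the derived state 'no' for setae branched, supporting them as a clade.
nictitating membrane: derived state 'yes' in Taxon M only — an autapomorphy, so it tells us nothing about relationships among taxa.
fruit dehiscent (derived state 'no') is shared by Taxon F, Taxon M, and Taxon V — a synapomorphy uniting that clade.
Most parsimonious ingroup topology: (((((Taxon M,Taxon V),Taxon F),Taxon G),Taxon R),Taxon J).
Changes per character on this tree: ocelli absent: 1; asymmetric ears: 1; setae branched: 1; nictitating membrane: 1; fruit dehiscent: 1.
Total = 5.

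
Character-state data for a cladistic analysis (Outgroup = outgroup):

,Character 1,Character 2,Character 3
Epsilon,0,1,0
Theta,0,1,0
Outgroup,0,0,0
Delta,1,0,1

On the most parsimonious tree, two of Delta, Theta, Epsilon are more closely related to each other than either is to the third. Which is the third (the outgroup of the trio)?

The outgroup has state '0' for every character, so '1' is the derived state throughout.
Character 1: derived state '1' in Delta only — an autapomorphy, so it tells us nothing about relationships among taxa.
Only Epsilon and Theta show the derived state '1' for Character 2, supporting them as a clade.
Character 3 (derived state '1') is unique to Delta (autapomorphy; uninformative for grouping).
Most parsimonious ingroup topology: ((Epsilon,Theta),Delta).
Theta and Epsilon share a more recent common ancestor with each other than either does with Delta, so Delta is the least closely related of the three.

Delta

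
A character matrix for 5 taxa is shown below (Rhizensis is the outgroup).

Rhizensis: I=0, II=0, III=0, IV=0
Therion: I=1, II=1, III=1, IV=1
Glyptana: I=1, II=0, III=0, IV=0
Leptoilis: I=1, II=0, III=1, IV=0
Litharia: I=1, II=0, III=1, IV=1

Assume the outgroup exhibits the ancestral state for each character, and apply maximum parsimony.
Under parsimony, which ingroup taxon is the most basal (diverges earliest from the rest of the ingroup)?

Glyptana

The outgroup has state '0' for every character, so '1' is the derived state throughout.
I (derived state '1') is shared by all ingroup taxa — unites the whole ingroup.
II: derived state '1' in Therion only — an autapomorphy, so it tells us nothing about relationships among taxa.
III: derived state '1' in Leptoilis, Litharia, and Therion only — synapomorphy for {Leptoilis, Litharia, Therion}.
IV: derived state '1' in Litharia and Therion only — synapomorphy for {Litharia, Therion}.
Most parsimonious ingroup topology: (((Therion,Litharia),Leptoilis),Glyptana).
Glyptana is sister to the clade containing all other ingroup taxa, so it is the earliest-diverging (most basal) ingroup lineage.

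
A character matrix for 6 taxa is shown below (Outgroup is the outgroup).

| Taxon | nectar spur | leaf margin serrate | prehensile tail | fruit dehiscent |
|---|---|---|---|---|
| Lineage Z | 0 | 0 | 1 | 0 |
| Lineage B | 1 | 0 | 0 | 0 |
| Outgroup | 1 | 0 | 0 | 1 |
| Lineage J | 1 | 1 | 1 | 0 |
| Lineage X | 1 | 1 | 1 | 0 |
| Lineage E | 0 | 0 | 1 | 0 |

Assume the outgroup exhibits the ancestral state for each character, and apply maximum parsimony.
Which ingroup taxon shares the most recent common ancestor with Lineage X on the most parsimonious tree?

Lineage J

Character polarity is set by the outgroup: the derived state is whichever differs from the outgroup's state, so for nectar spur, fruit dehiscent the derived state is '0', and for the remaining characters it is '1'.
nectar spur: derived state '0' in Lineage E and Lineage Z only — synapomorphy for {Lineage E, Lineage Z}.
Only Lineage J and Lineage X show the derived state '1' for leaf margin serrate, supporting them as a clade.
Only Lineage E, Lineage J, Lineage X, and Lineage Z show the derived state '1' for prehensile tail, supporting them as a clade.
fruit dehiscent (derived state '0') is shared by all ingroup taxa — unites the whole ingroup.
Most parsimonious ingroup topology: (Lineage B,((Lineage X,Lineage J),(Lineage Z,Lineage E))).
Lineage X and Lineage J form a cherry on this tree, so they are sister taxa.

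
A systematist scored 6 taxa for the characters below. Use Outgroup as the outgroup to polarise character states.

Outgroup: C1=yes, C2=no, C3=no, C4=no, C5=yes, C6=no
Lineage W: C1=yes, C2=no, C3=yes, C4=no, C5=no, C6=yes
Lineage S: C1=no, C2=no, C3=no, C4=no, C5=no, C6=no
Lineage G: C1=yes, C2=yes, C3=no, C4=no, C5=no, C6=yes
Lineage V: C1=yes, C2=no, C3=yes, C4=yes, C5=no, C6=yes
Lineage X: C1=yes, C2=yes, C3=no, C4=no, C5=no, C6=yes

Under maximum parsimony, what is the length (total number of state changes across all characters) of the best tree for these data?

6

Character polarity is set by the outgroup: the derived state is whichever differs from the outgroup's state, so for C1, C5 the derived state is 'no', and for the remaining characters it is 'yes'.
C1 (derived state 'no') is unique to Lineage S (autapomorphy; uninformative for grouping).
C2 (derived state 'yes') is shared by Lineage G and Lineage X — a synapomorphy uniting that clade.
Only Lineage V and Lineage W show the derived state 'yes' for C3, supporting them as a clade.
C4 (derived state 'yes') is unique to Lineage V (autapomorphy; uninformative for grouping).
C5 (derived state 'no') is shared by all ingroup taxa — unites the whole ingroup.
C6 (derived state 'yes') is shared by Lineage G, Lineage V, Lineage W, and Lineage X — a synapomorphy uniting that clade.
Most parsimonious ingroup topology: (((Lineage W,Lineage V),(Lineage G,Lineage X)),Lineage S).
Changes per character on this tree: C1: 1; C2: 1; C3: 1; C4: 1; C5: 1; C6: 1.
Total = 6.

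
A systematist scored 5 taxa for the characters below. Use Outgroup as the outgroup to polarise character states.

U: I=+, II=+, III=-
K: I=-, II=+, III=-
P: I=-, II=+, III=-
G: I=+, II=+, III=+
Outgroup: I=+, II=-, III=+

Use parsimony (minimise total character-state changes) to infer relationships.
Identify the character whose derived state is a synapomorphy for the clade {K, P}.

Character polarity is set by the outgroup: the derived state is whichever differs from the outgroup's state, so for I, III the derived state is '-', and for the remaining characters it is '+'.
I (derived state '-') is shared by K and P — a synapomorphy uniting that clade.
All ingroup taxa share the derived state '+' for II; it defines the ingroup but does not resolve relationships within it.
III: derived state '-' in K, P, and U only — synapomorphy for {K, P, U}.
Most parsimonious ingroup topology: ((U,(K,P)),G).
The clade {K, P} is supported by I: its derived state '-' occurs in exactly those taxa and in no other taxon (including the outgroup).

I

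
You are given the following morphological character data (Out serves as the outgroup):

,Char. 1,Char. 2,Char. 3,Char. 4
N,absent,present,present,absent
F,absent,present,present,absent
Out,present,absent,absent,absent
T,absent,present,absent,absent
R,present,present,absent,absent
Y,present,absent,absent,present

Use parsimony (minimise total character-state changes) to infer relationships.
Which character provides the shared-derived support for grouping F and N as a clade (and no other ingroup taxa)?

Char. 3

Character polarity is set by the outgroup: the derived state is whichever differs from the outgroup's state, so for Char. 1 the derived state is 'absent', and for the remaining characters it is 'present'.
Char. 1 (derived state 'absent') is shared by F, N, and T — a synapomorphy uniting that clade.
Only F, N, R, and T show the derived state 'present' for Char. 2, supporting them as a clade.
Char. 3 (derived state 'present') is shared by F and N — a synapomorphy uniting that clade.
Char. 4: derived state 'present' in Y only — an autapomorphy, so it tells us nothing about relationships among taxa.
Most parsimonious ingroup topology: ((((F,N),T),R),Y).
The clade {F, N} is supported by Char. 3: its derived state 'present' occurs in exactly those taxa and in no other taxon (including the outgroup).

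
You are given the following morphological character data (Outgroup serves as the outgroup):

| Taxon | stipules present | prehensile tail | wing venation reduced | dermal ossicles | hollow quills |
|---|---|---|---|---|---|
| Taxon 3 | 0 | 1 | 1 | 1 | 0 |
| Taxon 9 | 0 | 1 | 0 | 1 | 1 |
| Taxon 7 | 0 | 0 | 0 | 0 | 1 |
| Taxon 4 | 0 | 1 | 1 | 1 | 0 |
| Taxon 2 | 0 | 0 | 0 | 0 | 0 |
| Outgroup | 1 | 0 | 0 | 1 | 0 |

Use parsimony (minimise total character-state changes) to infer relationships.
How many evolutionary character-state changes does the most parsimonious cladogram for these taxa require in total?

6

Character polarity is set by the outgroup: the derived state is whichever differs from the outgroup's state, so for stipules present, dermal ossicles the derived state is '0', and for the remaining characters it is '1'.
stipules present (derived state '0') is shared by all ingroup taxa — unites the whole ingroup.
prehensile tail: derived state '1' in Taxon 3, Taxon 4, and Taxon 9 only — synapomorphy for {Taxon 3, Taxon 4, Taxon 9}.
Only Taxon 3 and Taxon 4 show the derived state '1' for wing venation reduced, supporting them as a clade.
Only Taxon 2 and Taxon 7 show the derived state '0' for dermal ossicles, supporting them as a clade.
hollow quills groups Taxon 7 and Taxon 9, which is incompatible with the clades supported by the remaining characters; treating it as convergent (homoplasy) costs fewer steps than any alternative tree.
Most parsimonious ingroup topology: (((Taxon 4,Taxon 3),Taxon 9),(Taxon 2,Taxon 7)).
Changes per character on this tree: stipules present: 1; prehensile tail: 1; wing venation reduced: 1; dermal ossicles: 1; hollow quills: 2.
Total = 6.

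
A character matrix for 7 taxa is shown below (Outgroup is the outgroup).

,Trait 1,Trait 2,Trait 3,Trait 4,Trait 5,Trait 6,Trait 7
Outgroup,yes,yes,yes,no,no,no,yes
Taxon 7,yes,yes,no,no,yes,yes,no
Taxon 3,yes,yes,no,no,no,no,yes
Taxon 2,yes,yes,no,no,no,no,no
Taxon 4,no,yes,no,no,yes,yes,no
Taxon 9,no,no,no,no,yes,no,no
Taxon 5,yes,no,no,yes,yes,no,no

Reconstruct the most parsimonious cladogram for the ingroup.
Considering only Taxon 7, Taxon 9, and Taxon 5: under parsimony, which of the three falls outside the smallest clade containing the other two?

Character polarity is set by the outgroup: the derived state is whichever differs from the outgroup's state, so for Trait 1, Trait 2, Trait 3, Trait 7 the derived state is 'no', and for the remaining characters it is 'yes'.
Trait 1 groups Taxon 4 and Taxon 9, which is incompatible with the clades supported by the remaining characters; treating it as convergent (homoplasy) costs fewer steps than any alternative tree.
Trait 2: derived state 'no' in Taxon 5 and Taxon 9 only — synapomorphy for {Taxon 5, Taxon 9}.
Trait 3 (derived state 'no') is shared by all ingroup taxa — unites the whole ingroup.
Trait 4 (derived state 'yes') is unique to Taxon 5 (autapomorphy; uninformative for grouping).
Only Taxon 4, Taxon 5, Taxon 7, and Taxon 9 show the derived state 'yes' for Trait 5, supporting them as a clade.
Only Taxon 4 and Taxon 7 show the derived state 'yes' for Trait 6, supporting them as a clade.
Trait 7 (derived state 'no') is shared by Taxon 2, Taxon 4, Taxon 5, Taxon 7, and Taxon 9 — a synapomorphy uniting that clade.
Most parsimonious ingroup topology: ((((Taxon 7,Taxon 4),(Taxon 9,Taxon 5)),Taxon 2),Taxon 3).
Taxon 9 and Taxon 5 share a more recent common ancestor with each other than either does with Taxon 7, so Taxon 7 is the least closely related of the three.

Taxon 7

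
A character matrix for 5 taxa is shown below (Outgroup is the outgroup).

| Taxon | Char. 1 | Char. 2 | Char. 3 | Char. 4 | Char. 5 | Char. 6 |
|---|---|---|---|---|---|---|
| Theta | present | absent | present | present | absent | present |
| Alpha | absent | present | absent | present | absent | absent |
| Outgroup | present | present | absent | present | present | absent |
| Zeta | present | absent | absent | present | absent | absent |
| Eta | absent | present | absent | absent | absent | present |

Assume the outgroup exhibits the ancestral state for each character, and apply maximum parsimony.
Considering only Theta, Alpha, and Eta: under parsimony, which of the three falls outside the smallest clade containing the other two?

Character polarity is set by the outgroup: the derived state is whichever differs from the outgroup's state, so for Char. 1, Char. 2, Char. 4, Char. 5 the derived state is 'absent', and for the remaining characters it is 'present'.
Only Alpha and Eta show the derived state 'absent' for Char. 1, supporting them as a clade.
Only Theta and Zeta show the derived state 'absent' for Char. 2, supporting them as a clade.
Char. 3 (derived state 'present') is unique to Theta (autapomorphy; uninformative for grouping).
Char. 4: derived state 'absent' in Eta only — an autapomorphy, so it tells us nothing about relationships among taxa.
All ingroup taxa share the derived state 'absent' for Char. 5; it defines the ingroup but does not resolve relationships within it.
Char. 6 (state 'present') occurs in Eta and Theta but conflicts with the nesting implied by the other characters — most parsimoniously interpreted as homoplasy.
Most parsimonious ingroup topology: ((Zeta,Theta),(Eta,Alpha)).
Alpha and Eta share a more recent common ancestor with each other than either does with Theta, so Theta is the least closely related of the three.

Theta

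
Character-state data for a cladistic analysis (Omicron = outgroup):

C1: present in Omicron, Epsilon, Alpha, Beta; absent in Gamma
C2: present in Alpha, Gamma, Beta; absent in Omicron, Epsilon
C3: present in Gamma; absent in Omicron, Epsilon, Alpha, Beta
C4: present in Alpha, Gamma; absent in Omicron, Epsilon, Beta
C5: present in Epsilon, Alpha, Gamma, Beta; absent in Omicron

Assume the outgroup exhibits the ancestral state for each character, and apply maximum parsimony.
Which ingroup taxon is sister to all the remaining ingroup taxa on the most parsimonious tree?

Character polarity is set by the outgroup: the derived state is whichever differs from the outgroup's state, so for C1 the derived state is 'absent', and for the remaining characters it is 'present'.
C1: derived state 'absent' in Gamma only — an autapomorphy, so it tells us nothing about relationships among taxa.
Only Alpha, Beta, and Gamma show the derived state 'present' for C2, supporting them as a clade.
C3: derived state 'present' in Gamma only — an autapomorphy, so it tells us nothing about relationships among taxa.
Only Alpha and Gamma show the derived state 'present' for C4, supporting them as a clade.
All ingroup taxa share the derived state 'present' for C5; it defines the ingroup but does not resolve relationships within it.
Most parsimonious ingroup topology: (Epsilon,((Alpha,Gamma),Beta)).
Epsilon is sister to the clade containing all other ingroup taxa, so it is the earliest-diverging (most basal) ingroup lineage.

Epsilon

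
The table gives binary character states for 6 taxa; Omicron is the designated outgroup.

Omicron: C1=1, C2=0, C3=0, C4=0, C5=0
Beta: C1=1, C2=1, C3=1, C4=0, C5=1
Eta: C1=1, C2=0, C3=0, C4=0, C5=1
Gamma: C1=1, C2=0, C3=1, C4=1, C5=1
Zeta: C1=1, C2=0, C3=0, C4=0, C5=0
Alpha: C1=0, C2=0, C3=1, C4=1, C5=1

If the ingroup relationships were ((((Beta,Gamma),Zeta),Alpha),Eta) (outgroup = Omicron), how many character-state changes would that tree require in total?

8

Map each character onto ((((Beta,Gamma),Zeta),Alpha),Eta) (rooted by Omicron) and count the minimum state changes it requires (Fitch parsimony):
C1: 1; C2: 1; C3: 2; C4: 2; C5: 2.
Total tree length = 8.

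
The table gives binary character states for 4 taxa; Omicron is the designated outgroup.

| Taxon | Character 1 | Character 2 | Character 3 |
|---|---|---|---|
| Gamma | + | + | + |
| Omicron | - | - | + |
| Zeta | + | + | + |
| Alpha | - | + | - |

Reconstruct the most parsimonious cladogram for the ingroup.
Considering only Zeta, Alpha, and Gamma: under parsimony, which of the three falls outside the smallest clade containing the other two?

Alpha

Character polarity is set by the outgroup: the derived state is whichever differs from the outgroup's state, so for Character 3 the derived state is '-', and for the remaining characters it is '+'.
Character 1: derived state '+' in Gamma and Zeta only — synapomorphy for {Gamma, Zeta}.
Character 2 (derived state '+') is shared by all ingroup taxa — unites the whole ingroup.
Character 3 (derived state '-') is unique to Alpha (autapomorphy; uninformative for grouping).
Most parsimonious ingroup topology: ((Zeta,Gamma),Alpha).
Zeta and Gamma share a more recent common ancestor with each other than either does with Alpha, so Alpha is the least closely related of the three.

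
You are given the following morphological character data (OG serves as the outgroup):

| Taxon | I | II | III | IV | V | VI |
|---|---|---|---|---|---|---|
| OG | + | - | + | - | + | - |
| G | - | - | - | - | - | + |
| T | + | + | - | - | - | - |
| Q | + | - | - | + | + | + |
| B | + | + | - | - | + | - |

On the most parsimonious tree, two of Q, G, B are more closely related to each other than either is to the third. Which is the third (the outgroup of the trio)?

Character polarity is set by the outgroup: the derived state is whichever differs from the outgroup's state, so for I, III, V the derived state is '-', and for the remaining characters it is '+'.
I: derived state '-' in G only — an autapomorphy, so it tells us nothing about relationships among taxa.
Only B and T show the derived state '+' for II, supporting them as a clade.
III (derived state '-') is shared by all ingroup taxa — unites the whole ingroup.
IV (derived state '+') is unique to Q (autapomorphy; uninformative for grouping).
V (state '-') occurs in G and T but conflicts with the nesting implied by the other characters — most parsimoniously interpreted as homoplasy.
Only G and Q show the derived state '+' for VI, supporting them as a clade.
Most parsimonious ingroup topology: ((G,Q),(T,B)).
Q and G share a more recent common ancestor with each other than either does with B, so B is the least closely related of the three.

B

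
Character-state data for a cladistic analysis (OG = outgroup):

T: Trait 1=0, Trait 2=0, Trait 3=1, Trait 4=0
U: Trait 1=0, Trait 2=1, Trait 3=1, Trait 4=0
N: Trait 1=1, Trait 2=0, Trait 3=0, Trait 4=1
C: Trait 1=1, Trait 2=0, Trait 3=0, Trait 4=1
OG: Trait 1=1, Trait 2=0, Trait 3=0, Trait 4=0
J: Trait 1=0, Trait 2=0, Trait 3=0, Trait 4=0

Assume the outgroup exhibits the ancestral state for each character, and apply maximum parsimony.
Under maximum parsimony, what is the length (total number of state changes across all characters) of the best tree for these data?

4

Character polarity is set by the outgroup: the derived state is whichever differs from the outgroup's state, so for Trait 1 the derived state is '0', and for the remaining characters it is '1'.
Trait 1 (derived state '0') is shared by J, T, and U — a synapomorphy uniting that clade.
Trait 2 (derived state '1') is unique to U (autapomorphy; uninformative for grouping).
Trait 3 (derived state '1') is shared by T and U — a synapomorphy uniting that clade.
Trait 4 (derived state '1') is shared by C and N — a synapomorphy uniting that clade.
Most parsimonious ingroup topology: (((U,T),J),(N,C)).
Changes per character on this tree: Trait 1: 1; Trait 2: 1; Trait 3: 1; Trait 4: 1.
Total = 4.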